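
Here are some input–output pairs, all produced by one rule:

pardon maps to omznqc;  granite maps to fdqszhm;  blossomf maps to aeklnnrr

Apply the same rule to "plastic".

The rule is to take characters alternately from the front and the back (1st, last, 2nd, 2nd-last, ...), then shift every letter 1 place backward in the alphabet (wrapping around).
Doing the same to "plastic": "obkhzsr".

obkhzsr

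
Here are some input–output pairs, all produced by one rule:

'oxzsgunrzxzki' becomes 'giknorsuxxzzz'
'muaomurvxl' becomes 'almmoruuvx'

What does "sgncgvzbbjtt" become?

Each output is the input with this applied: sort the characters into alphabetical order.
"sgncgvzbbjtt" → "bbcggjnsttvz".

bbcggjnsttvz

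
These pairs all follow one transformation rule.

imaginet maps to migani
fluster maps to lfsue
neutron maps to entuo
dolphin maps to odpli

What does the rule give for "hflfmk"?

The pattern: swap each adjacent pair of characters (1↔2, 3↔4, ...), then delete the last 2 characters.
Applying both steps to "hflfmk": "fhflkm", then "fhfl".

fhfl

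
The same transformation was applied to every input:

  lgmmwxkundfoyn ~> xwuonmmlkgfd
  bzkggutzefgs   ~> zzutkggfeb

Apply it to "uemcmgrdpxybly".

yxurpmmgedcb

In each case the input is transformed by: delete the last 2 characters, then sort the characters into reverse alphabetical order.
So "uemcmgrdpxybly" becomes "yxurpmmgedcb".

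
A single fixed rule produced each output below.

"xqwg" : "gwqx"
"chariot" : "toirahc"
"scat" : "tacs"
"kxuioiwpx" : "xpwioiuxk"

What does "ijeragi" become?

In each case the input is transformed by: reverse the string.
"ijeragi" → "igareji".

igareji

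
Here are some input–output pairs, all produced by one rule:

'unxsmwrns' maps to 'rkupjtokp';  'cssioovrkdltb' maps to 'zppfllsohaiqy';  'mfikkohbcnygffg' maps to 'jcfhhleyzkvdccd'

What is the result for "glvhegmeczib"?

The pattern: shift every letter 3 places backward in the alphabet (wrapping around).
For "glvhegmeczib" the result is "disebdjbzwfy".

disebdjbzwfy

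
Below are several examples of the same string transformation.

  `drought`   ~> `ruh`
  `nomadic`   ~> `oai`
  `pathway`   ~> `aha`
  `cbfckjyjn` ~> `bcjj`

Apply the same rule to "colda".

od

The transformation: keep every other character starting from the second (positions 2nd, 4th, 6th, ...).
Doing the same to "colda": "od".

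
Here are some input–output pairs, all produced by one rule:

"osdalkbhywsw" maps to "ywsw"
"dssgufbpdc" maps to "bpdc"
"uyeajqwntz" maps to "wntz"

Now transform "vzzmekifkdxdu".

dxdu

What's happening: keep only the last 4 characters.
So "vzzmekifkdxdu" becomes "dxdu".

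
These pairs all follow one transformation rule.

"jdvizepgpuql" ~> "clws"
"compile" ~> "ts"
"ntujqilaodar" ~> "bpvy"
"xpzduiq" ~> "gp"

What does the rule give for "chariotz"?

hv

Looking at the pairs, the operation is to keep one character in every 3, starting at position 3 (positions 3rd, 6th, 9th, ...), then shift every letter 7 places forward in the alphabet (wrapping around).
Working it through for "chariotz": intermediate "ao", final "hv".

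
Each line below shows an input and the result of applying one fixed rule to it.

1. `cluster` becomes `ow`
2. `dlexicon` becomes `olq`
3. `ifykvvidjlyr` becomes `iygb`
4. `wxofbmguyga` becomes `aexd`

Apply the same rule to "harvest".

Each output is the input with this applied: keep one character in every 3, starting at position 2 (positions 2nd, 5th, 8th, ...), then shift every letter 3 places forward in the alphabet (wrapping around).
On "harvest" that produces "dh".
(Check on "wxofbmguyga": → "xbua" → "aexd" ✓)

dh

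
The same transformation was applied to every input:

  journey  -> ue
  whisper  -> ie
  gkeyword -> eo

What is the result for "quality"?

at

In each case the input is transformed by: keep one character in every 3, starting at position 3 (positions 3rd, 6th, 9th, ...).
On "quality" that produces "at".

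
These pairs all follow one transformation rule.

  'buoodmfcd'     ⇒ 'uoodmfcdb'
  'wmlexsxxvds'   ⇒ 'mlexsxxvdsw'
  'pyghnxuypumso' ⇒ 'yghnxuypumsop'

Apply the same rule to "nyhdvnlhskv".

yhdvnlhskvn

Looking at the pairs, the operation is to move the first character to the end.
On "nyhdvnlhskv" that produces "yhdvnlhskvn".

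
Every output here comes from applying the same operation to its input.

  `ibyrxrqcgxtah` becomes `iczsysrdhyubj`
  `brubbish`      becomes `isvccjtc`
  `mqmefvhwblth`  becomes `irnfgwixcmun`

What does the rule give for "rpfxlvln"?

oqgymwms

The pattern: swap the first and last characters, then shift every letter 1 place forward in the alphabet (wrapping around).
"rpfxlvln" → "npfxlvlr" → "oqgymwms".
(Check on "brubbish": → "hrubbisb" → "isvccjtc" ✓)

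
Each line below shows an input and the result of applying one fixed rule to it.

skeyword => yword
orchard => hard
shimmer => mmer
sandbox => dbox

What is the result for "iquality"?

The transformation: delete the first 3 characters.
"iquality" → "ality".

ality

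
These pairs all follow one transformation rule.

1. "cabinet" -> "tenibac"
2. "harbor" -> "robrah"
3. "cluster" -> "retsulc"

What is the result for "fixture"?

erutxif

The rule is to reverse the string.
So "fixture" becomes "erutxif".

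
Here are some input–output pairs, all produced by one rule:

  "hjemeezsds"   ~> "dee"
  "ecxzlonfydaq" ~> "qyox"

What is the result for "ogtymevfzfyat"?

Looking at the pairs, the operation is to keep one character in every 3, starting at position 3 (positions 3rd, 6th, 9th, ...), then reverse the string.
Starting from "ogtymevfzfyat": after the first operation, "teza"; after the second, "azet".

azet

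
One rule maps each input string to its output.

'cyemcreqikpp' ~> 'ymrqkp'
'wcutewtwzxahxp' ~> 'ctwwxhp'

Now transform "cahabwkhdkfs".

aawhks

What's happening: keep every other character starting from the second (positions 2nd, 4th, 6th, ...).
Doing the same to "cahabwkhdkfs": "aawhks".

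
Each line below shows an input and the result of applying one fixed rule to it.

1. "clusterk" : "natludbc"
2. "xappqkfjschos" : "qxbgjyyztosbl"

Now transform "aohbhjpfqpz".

zyijxqkqsyo

Rule — shift every letter 9 places forward in the alphabet (wrapping around), then move the last 3 characters to the front (rotate right by 3).
"aohbhjpfqpz" → "jxqkqsyozyi" → "zyijxqkqsyo".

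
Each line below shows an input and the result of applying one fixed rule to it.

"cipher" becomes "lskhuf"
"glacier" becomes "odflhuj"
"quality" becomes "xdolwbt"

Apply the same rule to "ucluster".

foxvwhux

Looking at the pairs, the operation is to shift every letter 3 places forward in the alphabet (wrapping around), then move the first character to the end.
"ucluster" → "xfoxvwhu" → "foxvwhux".
(Check on "glacier": → "jodflhu" → "odflhuj" ✓)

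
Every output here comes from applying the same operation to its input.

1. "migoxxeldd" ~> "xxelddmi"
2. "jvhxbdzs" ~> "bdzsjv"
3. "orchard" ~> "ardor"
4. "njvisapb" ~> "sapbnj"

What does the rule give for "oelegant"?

Rule — move the first 2 characters to the end (rotate left by 2), then delete the first 2 characters.
Applying both steps to "oelegant": "legantoe", then "gantoe".

gantoe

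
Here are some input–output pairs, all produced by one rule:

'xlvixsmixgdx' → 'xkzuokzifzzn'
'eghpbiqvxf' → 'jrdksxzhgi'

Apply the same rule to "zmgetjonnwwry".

igvlqppyytabo

The rule is to move the first 2 characters to the end (rotate left by 2), then shift every letter 2 places forward in the alphabet (wrapping around).
Applying both steps to "zmgetjonnwwry": "getjonnwwryzm", then "igvlqppyytabo".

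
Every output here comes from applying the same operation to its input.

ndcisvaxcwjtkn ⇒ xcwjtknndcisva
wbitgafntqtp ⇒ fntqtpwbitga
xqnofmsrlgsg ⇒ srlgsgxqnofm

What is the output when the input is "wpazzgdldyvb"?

dldyvbwpazzg

What's happening: swap the front and back halves of the string.
For "wpazzgdldyvb" the result is "dldyvbwpazzg".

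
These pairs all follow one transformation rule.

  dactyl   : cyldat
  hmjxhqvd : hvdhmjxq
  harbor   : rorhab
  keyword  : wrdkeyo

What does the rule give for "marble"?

Rule — move the last 3 characters to the front (rotate right by 3), then swap the first and last characters.
Doing the same to "marble": "rlemab".

rlemab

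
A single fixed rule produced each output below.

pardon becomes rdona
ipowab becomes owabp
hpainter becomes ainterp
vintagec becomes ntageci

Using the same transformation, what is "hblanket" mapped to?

The rule is to delete the first character, then move the first character to the end.
For "hblanket", step one produces "blanket"; step two turns that into "lanketb".

lanketb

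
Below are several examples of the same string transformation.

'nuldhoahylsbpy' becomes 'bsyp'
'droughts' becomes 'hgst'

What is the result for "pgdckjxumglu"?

gmul

The transformation: swap each adjacent pair of characters (1↔2, 3↔4, ...), then keep only the last 4 characters.
Applying both steps to "pgdckjxumglu": "gpcdjkuxgmul", then "gmul".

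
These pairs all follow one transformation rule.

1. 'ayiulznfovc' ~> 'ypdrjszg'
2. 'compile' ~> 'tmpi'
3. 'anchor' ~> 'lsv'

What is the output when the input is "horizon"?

The rule is to delete the first 3 characters, then shift every letter 4 places forward in the alphabet (wrapping around).
"horizon" → "izon" → "mdsr".

mdsr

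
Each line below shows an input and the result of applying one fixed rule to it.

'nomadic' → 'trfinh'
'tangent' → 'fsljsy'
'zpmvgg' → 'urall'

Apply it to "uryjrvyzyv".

The transformation: delete the first character, then shift every letter 5 places forward in the alphabet (wrapping around).
Starting from "uryjrvyzyv": after the first operation, "ryjrvyzyv"; after the second, "wdowadeda".

wdowadeda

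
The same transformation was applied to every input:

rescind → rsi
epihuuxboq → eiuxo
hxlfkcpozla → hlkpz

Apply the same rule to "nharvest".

navs

In each case the input is transformed by: swap each adjacent pair of characters (1↔2, 3↔4, ...), then keep every other character starting from the second (positions 2nd, 4th, 6th, ...).
Starting from "nharvest": after the first operation, "hnraevts"; after the second, "navs".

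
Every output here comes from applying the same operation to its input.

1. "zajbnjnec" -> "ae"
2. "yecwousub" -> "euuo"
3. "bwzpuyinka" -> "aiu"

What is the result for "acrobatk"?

The transformation: take characters alternately from the front and the back (1st, last, 2nd, 2nd-last, ...), then keep only the vowels.
Working it through for "acrobatk": intermediate "akctraob", final "aao".

aao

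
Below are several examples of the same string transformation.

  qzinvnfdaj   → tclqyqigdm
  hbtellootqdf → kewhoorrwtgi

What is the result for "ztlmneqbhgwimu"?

cwopqhtekjzlpx

Looking at the pairs, the operation is to shift every letter 3 places forward in the alphabet (wrapping around).
Doing the same to "ztlmneqbhgwimu": "cwopqhtekjzlpx".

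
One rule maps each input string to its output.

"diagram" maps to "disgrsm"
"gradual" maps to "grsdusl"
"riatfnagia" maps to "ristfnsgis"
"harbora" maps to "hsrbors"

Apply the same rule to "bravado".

Each output is the input with this applied: replace every "a" with "s".
On "bravado" that produces "brsvsdo".

brsvsdo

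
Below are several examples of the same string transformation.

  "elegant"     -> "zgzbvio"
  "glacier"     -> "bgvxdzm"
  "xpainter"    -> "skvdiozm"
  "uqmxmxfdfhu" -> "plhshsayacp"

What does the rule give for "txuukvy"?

Each output is the input with this applied: shift every letter 5 places backward in the alphabet (wrapping around).
So "txuukvy" becomes "osppfqt".

osppfqt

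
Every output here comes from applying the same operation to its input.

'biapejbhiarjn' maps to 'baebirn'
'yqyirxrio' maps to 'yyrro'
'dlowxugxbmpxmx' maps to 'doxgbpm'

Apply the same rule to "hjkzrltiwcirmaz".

hkrtwimz

The transformation: keep every other character starting from the first (positions 1st, 3rd, 5th, ...).
Doing the same to "hjkzrltiwcirmaz": "hkrtwimz".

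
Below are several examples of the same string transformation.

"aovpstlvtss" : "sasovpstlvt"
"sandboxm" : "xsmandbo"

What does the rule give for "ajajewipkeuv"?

Each output is the input with this applied: swap the first and last characters, then move the last 2 characters to the front (rotate right by 2).
Applying that to "ajajewipkeuv" gives "uavjajewipke".

uavjajewipke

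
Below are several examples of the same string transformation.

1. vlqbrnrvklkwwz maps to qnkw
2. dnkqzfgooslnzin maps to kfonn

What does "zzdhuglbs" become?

dgs

The rule is to keep one character in every 3, starting at position 3 (positions 3rd, 6th, 9th, ...).
So "zzdhuglbs" becomes "dgs".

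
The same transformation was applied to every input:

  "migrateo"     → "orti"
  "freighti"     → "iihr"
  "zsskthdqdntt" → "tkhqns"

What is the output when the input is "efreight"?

In each case the input is transformed by: keep every other character starting from the second (positions 2nd, 4th, 6th, ...), then swap the first and last characters.
For "efreight", step one produces "fegt"; step two turns that into "tegf".

tegf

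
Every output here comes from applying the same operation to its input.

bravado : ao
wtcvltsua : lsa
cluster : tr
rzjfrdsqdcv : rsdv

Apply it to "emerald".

The pattern: keep every other character starting from the first (positions 1st, 3rd, 5th, ...), then delete the first 2 characters.
Starting from "emerald": after the first operation, "eead"; after the second, "ad".
(Check on "wtcvltsua": → "wclsa" → "lsa" ✓)

ad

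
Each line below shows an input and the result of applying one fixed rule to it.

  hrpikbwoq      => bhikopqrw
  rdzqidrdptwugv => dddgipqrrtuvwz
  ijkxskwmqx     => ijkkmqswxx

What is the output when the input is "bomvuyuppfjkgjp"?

The rule is to sort the characters into alphabetical order.
Applying that to "bomvuyuppfjkgjp" gives "bfgjjkmopppuuvy".

bfgjjkmopppuuvy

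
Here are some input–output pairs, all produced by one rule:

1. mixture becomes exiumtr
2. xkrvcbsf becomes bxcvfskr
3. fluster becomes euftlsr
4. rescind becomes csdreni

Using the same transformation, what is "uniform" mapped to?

Looking at the pairs, the operation is to sort the characters into alphabetical order, then take characters alternately from the front and the back (1st, last, 2nd, 2nd-last, ...).
Applying that to "uniform" gives "fuirmon".

fuirmon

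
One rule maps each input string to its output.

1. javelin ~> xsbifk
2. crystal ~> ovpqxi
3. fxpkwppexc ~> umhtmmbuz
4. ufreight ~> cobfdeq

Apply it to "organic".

odxkfz

Looking at the pairs, the operation is to delete the first character, then shift every letter 3 places backward in the alphabet (wrapping around).
On "organic": the first step gives "rganic", and the second then gives "odxkfz".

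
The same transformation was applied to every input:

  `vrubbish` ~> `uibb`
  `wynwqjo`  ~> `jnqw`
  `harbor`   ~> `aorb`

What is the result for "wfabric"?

Each output is the input with this applied: take characters alternately from the front and the back (1st, last, 2nd, 2nd-last, ...), then keep only the last 4 characters.
Starting from "wfabric": after the first operation, "wcfiarb"; after the second, "iarb".

iarb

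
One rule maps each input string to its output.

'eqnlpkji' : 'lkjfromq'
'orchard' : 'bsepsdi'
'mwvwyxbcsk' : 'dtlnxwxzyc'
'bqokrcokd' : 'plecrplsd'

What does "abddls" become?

emtbce

What's happening: move the last 3 characters to the front (rotate right by 3), then shift every letter 1 place forward in the alphabet (wrapping around).
Applying both steps to "abddls": "dlsabd", then "emtbce".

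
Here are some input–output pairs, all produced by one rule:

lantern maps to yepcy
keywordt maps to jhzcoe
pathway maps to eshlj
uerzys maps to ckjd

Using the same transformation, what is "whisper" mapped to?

The rule is to shift every letter 11 places forward in the alphabet (wrapping around), then delete the first 2 characters.
Starting from "whisper": after the first operation, "hstdapc"; after the second, "tdapc".

tdapc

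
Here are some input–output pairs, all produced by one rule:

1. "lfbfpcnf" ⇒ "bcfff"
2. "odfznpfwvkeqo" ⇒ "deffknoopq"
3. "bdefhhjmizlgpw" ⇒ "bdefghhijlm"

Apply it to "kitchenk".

cehik

Each output is the input with this applied: sort the characters into alphabetical order, then delete the last 3 characters.
Applying that to "kitchenk" gives "cehik".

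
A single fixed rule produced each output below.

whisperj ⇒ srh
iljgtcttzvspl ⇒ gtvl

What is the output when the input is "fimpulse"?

psi

Each output is the input with this applied: move the first 2 characters to the end (rotate left by 2), then keep one character in every 3, starting at position 2 (positions 2nd, 5th, 8th, ...).
Working it through for "fimpulse": intermediate "mpulsefi", final "psi".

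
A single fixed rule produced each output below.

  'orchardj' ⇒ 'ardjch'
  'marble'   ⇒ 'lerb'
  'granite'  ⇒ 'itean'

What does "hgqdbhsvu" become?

bhsvuqd

The pattern: delete the first 2 characters, then move the first 2 characters to the end (rotate left by 2).
For "hgqdbhsvu", step one produces "qdbhsvu"; step two turns that into "bhsvuqd".
(Check on "orchardj": → "chardj" → "ardjch" ✓)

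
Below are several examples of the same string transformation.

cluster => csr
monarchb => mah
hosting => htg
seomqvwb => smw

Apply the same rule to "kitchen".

The transformation: keep one character in every 3, starting at position 1 (positions 1st, 4th, 7th, ...).
Doing the same to "kitchen": "kcn".

kcn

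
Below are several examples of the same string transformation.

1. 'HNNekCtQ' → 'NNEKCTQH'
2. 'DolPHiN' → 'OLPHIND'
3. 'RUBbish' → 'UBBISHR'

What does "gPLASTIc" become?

Rule — move the first character to the end, then convert every letter to uppercase.
Starting from "gPLASTIc": after the first operation, "PLASTIcg"; after the second, "PLASTICG".

PLASTICG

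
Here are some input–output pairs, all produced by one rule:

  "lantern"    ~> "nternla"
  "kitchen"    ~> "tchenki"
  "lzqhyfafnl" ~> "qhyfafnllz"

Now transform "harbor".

rborha

Rule — move the first 2 characters to the end (rotate left by 2).
"harbor" → "rborha".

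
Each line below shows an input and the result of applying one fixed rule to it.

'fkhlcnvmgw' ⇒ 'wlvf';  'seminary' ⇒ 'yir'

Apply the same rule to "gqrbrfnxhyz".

Looking at the pairs, the operation is to swap the first and last characters, then keep one character in every 3, starting at position 1 (positions 1st, 4th, 7th, ...).
"gqrbrfnxhyz" → "zqrbrfnxhyg" → "zbny".

zbny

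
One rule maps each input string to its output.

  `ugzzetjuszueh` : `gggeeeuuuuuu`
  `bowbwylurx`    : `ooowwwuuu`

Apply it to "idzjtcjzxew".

Each output is the input with this applied: keep one character in every 3, starting at position 2 (positions 2nd, 5th, 8th, ...), then repeat every character 3 times.
Starting from "idzjtcjzxew": after the first operation, "dtzw"; after the second, "dddtttzzzwww".

dddtttzzzwww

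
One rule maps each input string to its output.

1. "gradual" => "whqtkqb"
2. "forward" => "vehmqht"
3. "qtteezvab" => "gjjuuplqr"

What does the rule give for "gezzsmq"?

The rule is to shift every letter 10 places backward in the alphabet (wrapping around).
"gezzsmq" → "wuppicg".

wuppicg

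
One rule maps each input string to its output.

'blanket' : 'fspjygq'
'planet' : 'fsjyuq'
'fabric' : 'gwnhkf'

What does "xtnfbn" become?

The transformation: shift every letter 5 places forward in the alphabet (wrapping around), then move the first 2 characters to the end (rotate left by 2).
For "xtnfbn", step one produces "cyskgs"; step two turns that into "skgscy".

skgscy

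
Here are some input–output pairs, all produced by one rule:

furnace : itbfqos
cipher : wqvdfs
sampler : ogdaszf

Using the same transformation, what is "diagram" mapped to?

Each output is the input with this applied: shift every letter 12 places backward in the alphabet (wrapping around), then swap each adjacent pair of characters (1↔2, 3↔4, ...).
Applying both steps to "diagram": "rwoufoa", then "wruoofa".

wruoofa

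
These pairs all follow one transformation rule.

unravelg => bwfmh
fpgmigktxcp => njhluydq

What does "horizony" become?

What's happening: shift every letter 1 place forward in the alphabet (wrapping around), then delete the first 3 characters.
Applying both steps to "horizony": "ipsjapoz", then "japoz".

japoz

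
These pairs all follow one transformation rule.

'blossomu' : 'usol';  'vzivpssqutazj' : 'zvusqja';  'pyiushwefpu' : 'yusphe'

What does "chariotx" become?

In each case the input is transformed by: sort the characters into reverse alphabetical order, then keep every other character starting from the first (positions 1st, 3rd, 5th, ...).
"chariotx" → "xtroihca" → "xric".

xric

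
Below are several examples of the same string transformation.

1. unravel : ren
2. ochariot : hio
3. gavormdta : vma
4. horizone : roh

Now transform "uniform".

Each output is the input with this applied: move the first 2 characters to the end (rotate left by 2), then keep one character in every 3, starting at position 1 (positions 1st, 4th, 7th, ...).
On "uniform" that produces "irn".
(Check on "unravel": → "ravelun" → "ren" ✓)

irn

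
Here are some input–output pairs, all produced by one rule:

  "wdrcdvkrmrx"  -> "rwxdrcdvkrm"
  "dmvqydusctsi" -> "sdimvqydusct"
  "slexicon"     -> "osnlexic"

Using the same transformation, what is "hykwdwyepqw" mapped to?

qhwykwdwyep

What's happening: swap the first and last characters, then move the last 2 characters to the front (rotate right by 2).
Applying both steps to "hykwdwyepqw": "wykwdwyepqh", then "qhwykwdwyep".
(Check on "slexicon": → "nlexicos" → "osnlexic" ✓)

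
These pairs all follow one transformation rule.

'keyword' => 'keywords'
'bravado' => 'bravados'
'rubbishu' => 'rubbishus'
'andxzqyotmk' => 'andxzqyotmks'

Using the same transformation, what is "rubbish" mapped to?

rubbishs

Each output is the input with this applied: append "s".
On "rubbish" that produces "rubbishs".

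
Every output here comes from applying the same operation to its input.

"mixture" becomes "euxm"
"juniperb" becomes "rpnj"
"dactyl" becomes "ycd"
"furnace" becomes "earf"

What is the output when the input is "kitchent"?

nhtk

The transformation: keep every other character starting from the first (positions 1st, 3rd, 5th, ...), then reverse the string.
Applying both steps to "kitchent": "kthn", then "nhtk".
(Check on "dactyl": → "dcy" → "ycd" ✓)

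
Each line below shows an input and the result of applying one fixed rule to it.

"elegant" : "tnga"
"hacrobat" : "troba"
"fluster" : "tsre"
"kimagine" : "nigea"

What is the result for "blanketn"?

In each case the input is transformed by: delete the first 3 characters, then sort the characters into reverse alphabetical order.
On "blanketn": the first step gives "nketn", and the second then gives "tnnke".
(Check on "fluster": → "ster" → "tsre" ✓)

tnnke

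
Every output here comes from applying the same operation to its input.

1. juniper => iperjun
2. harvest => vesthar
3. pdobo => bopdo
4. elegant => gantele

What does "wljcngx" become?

In each case the input is transformed by: move the first 3 characters to the end (rotate left by 3).
So "wljcngx" becomes "cngxwlj".

cngxwlj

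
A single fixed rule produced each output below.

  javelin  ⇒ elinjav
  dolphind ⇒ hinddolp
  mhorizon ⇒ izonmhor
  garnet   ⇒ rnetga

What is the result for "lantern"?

ternlan

The pattern: move the last 3 characters to the front (rotate right by 3), then move the last character to the front.
"lantern" → "ernlant" → "ternlan".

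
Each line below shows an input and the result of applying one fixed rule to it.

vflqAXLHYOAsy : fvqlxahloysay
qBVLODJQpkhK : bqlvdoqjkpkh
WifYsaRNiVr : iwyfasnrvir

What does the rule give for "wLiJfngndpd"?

The pattern: swap each adjacent pair of characters (1↔2, 3↔4, ...), then convert every letter to lowercase.
Starting from "wLiJfngndpd": after the first operation, "LwJinfngpdd"; after the second, "lwjinfngpdd".

lwjinfngpdd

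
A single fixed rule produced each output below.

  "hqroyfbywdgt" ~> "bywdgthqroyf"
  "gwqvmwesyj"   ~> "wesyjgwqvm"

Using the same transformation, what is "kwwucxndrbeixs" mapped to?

Rule — swap the front and back halves of the string.
Doing the same to "kwwucxndrbeixs": "drbeixskwwucxn".

drbeixskwwucxn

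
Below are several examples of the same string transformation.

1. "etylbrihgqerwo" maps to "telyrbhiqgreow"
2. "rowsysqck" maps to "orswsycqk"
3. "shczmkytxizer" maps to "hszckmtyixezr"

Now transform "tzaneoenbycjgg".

ztnaoeneybjcgg

The pattern: swap each adjacent pair of characters (1↔2, 3↔4, ...).
Doing the same to "tzaneoenbycjgg": "ztnaoeneybjcgg".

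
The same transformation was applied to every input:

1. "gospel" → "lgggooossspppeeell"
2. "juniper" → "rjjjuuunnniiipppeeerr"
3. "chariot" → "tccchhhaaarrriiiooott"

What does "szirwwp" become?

pssszzziiirrrwwwwwwpp

Each output is the input with this applied: repeat every character 3 times, then move the last character to the front.
On "szirwwp" that produces "pssszzziiirrrwwwwwwpp".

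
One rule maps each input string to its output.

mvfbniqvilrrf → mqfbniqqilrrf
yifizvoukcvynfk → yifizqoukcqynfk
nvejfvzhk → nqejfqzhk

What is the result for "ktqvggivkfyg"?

The rule is to replace every "v" with "q".
"ktqvggivkfyg" → "ktqqggiqkfyg".

ktqqggiqkfyg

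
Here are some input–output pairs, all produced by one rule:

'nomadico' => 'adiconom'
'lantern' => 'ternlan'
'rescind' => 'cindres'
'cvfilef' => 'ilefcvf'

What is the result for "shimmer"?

Each output is the input with this applied: move the first 3 characters to the end (rotate left by 3).
For "shimmer" the result is "mmershi".

mmershi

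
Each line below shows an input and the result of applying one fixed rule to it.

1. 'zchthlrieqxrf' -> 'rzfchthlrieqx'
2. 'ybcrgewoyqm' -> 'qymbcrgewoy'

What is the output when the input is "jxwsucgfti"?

tjixwsucgf

The transformation: swap the first and last characters, then move the last 2 characters to the front (rotate right by 2).
Doing the same to "jxwsucgfti": "tjixwsucgf".
(Check on "zchthlrieqxrf": → "fchthlrieqxrz" → "rzfchthlrieqx" ✓)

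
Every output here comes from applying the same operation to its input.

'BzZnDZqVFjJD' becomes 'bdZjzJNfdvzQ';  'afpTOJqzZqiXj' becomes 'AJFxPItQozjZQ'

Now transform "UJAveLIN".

unjialVE

The rule is to take characters alternately from the front and the back (1st, last, 2nd, 2nd-last, ...), then flip the case of every letter.
Working it through for "UJAveLIN": intermediate "UNJIALve", final "unjialVE".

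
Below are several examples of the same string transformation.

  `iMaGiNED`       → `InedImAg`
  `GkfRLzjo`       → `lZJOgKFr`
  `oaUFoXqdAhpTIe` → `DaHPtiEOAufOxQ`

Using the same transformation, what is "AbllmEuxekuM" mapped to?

Looking at the pairs, the operation is to flip the case of every letter, then swap the front and back halves of the string.
Applying both steps to "AbllmEuxekuM": "aBLLMeUXEKUm", then "UXEKUmaBLLMe".

UXEKUmaBLLMe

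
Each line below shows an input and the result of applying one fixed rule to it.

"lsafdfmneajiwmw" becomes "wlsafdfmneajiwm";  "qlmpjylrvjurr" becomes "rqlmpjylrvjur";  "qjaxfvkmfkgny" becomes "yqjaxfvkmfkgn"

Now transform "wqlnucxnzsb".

bwqlnucxnzs

Looking at the pairs, the operation is to move the last character to the front.
Doing the same to "wqlnucxnzsb": "bwqlnucxnzs".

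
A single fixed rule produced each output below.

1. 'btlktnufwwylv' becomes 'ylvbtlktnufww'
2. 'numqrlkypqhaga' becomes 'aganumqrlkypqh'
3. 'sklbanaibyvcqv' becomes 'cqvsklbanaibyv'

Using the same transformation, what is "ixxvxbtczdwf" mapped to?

dwfixxvxbtcz

The pattern: move the last 3 characters to the front (rotate right by 3).
"ixxvxbtczdwf" → "dwfixxvxbtcz".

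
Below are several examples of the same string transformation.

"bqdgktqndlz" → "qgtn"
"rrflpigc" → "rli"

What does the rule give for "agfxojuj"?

gxj

Looking at the pairs, the operation is to keep every other character starting from the second (positions 2nd, 4th, 6th, ...), then delete the last character.
On "agfxojuj": the first step gives "gxjj", and the second then gives "gxj".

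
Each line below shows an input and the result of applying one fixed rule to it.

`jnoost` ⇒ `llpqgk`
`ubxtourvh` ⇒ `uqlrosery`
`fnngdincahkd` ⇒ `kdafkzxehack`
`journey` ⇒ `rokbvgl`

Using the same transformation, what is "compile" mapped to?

jmfibzl

Rule — move the first 2 characters to the end (rotate left by 2), then shift every letter 3 places backward in the alphabet (wrapping around).
Starting from "compile": after the first operation, "mpileco"; after the second, "jmfibzl".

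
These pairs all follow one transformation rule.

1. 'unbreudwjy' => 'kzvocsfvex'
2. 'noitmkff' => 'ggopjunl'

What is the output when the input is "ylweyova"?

Each output is the input with this applied: move the last 2 characters to the front (rotate right by 2), then shift every letter 1 place forward in the alphabet (wrapping around).
"ylweyova" → "vaylweyo" → "wbzmxfzp".

wbzmxfzp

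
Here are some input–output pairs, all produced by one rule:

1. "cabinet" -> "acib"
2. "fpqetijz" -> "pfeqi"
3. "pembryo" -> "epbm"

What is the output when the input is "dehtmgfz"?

edthg

The pattern: swap each adjacent pair of characters (1↔2, 3↔4, ...), then delete the last 3 characters.
"dehtmgfz" → "edthgmzf" → "edthg".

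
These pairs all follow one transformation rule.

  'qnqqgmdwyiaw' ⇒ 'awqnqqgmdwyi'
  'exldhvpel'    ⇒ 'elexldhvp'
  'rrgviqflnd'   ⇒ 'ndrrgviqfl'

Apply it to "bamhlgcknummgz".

gzbamhlgcknumm

The transformation: move the last 2 characters to the front (rotate right by 2).
For "bamhlgcknummgz" the result is "gzbamhlgcknumm".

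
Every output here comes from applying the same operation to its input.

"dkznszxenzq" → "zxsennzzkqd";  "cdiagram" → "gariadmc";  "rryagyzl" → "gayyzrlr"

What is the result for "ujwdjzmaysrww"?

mazyjsdrwwjwu

Looking at the pairs, the operation is to take characters alternately from the front and the back (1st, last, 2nd, 2nd-last, ...), then reverse the string.
On "ujwdjzmaysrww": the first step gives "uwjwwrdsjyzam", and the second then gives "mazyjsdrwwjwu".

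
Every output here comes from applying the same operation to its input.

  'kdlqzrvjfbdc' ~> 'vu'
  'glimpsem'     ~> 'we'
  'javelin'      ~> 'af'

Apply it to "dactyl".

Looking at the pairs, the operation is to shift every letter 8 places backward in the alphabet (wrapping around), then keep only the last 2 characters.
So "dactyl" becomes "qd".

qd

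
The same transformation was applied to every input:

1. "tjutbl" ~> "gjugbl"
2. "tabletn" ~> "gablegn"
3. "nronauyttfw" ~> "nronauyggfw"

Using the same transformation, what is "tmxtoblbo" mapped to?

gmxgoblbo

The rule is to replace every "t" with "g".
So "tmxtoblbo" becomes "gmxgoblbo".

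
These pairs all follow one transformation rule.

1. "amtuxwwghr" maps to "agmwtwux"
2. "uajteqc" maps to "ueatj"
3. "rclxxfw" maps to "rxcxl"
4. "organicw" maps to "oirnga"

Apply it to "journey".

jnoru

The rule is to delete the last 2 characters, then take characters alternately from the front and the back (1st, last, 2nd, 2nd-last, ...).
Working it through for "journey": intermediate "journ", final "jnoru".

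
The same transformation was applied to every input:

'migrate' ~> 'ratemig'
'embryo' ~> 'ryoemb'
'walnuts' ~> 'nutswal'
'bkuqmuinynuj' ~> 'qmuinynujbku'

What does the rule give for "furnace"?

The pattern: move the first 3 characters to the end (rotate left by 3).
For "furnace" the result is "nacefur".

nacefur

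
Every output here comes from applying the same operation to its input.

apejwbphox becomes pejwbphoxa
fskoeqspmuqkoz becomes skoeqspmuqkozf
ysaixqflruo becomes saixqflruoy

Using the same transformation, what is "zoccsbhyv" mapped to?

occsbhyvz

What's happening: move the first character to the end.
So "zoccsbhyv" becomes "occsbhyvz".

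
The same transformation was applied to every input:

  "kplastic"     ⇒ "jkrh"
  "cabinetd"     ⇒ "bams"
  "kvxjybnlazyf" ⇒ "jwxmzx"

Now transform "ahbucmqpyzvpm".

What's happening: keep every other character starting from the first (positions 1st, 3rd, 5th, ...), then shift every letter 1 place backward in the alphabet (wrapping around).
Starting from "ahbucmqpyzvpm": after the first operation, "abcqyvm"; after the second, "zabpxul".

zabpxul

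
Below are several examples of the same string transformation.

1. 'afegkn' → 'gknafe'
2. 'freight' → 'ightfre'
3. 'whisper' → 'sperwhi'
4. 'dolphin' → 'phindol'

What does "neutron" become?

tronneu

Rule — move the first 3 characters to the end (rotate left by 3).
Doing the same to "neutron": "tronneu".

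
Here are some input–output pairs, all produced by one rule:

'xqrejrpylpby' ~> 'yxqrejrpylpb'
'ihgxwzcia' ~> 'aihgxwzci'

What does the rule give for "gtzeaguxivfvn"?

ngtzeaguxivfv

Each output is the input with this applied: move the last character to the front.
Applying that to "gtzeaguxivfvn" gives "ngtzeaguxivfv".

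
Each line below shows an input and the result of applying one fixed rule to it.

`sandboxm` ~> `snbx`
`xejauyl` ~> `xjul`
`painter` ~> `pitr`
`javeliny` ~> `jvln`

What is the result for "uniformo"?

What's happening: keep every other character starting from the first (positions 1st, 3rd, 5th, ...).
"uniformo" → "uiom".

uiom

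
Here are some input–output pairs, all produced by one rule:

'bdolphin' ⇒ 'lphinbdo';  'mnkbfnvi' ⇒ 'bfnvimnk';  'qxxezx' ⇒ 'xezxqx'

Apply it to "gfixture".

xturegfi

The transformation: move the last character to the front, then swap the front and back halves of the string.
Applying that to "gfixture" gives "xturegfi".
(Check on "bdolphin": → "nbdolphi" → "lphinbdo" ✓)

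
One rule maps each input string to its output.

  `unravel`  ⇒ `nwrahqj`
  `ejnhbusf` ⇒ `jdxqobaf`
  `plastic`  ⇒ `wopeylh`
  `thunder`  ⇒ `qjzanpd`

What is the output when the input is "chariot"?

wnekpyd

Looking at the pairs, the operation is to shift every letter 4 places backward in the alphabet (wrapping around), then move the first 2 characters to the end (rotate left by 2).
"chariot" → "wnekpyd".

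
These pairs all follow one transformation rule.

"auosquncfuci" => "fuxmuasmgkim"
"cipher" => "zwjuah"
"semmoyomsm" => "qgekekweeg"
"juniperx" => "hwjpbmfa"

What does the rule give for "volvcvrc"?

Rule — swap the front and back halves of the string, then shift every letter 8 places backward in the alphabet (wrapping around).
"volvcvrc" → "cvrcvolv" → "unjungdn".

unjungdn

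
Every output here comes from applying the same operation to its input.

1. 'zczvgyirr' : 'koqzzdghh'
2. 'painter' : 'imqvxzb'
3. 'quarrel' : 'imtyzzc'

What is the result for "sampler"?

imtuxza

Looking at the pairs, the operation is to sort the characters into alphabetical order, then shift every letter 8 places forward in the alphabet (wrapping around).
Applying both steps to "sampler": "aelmprs", then "imtuxza".
(Check on "zczvgyirr": → "cgirrvyzz" → "koqzzdghh" ✓)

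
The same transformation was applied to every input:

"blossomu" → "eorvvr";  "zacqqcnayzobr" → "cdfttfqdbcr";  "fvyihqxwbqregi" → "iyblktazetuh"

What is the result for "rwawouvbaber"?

uzdzrxyede

What's happening: shift every letter 3 places forward in the alphabet (wrapping around), then delete the last 2 characters.
"rwawouvbaber" → "uzdzrxyedehu" → "uzdzrxyede".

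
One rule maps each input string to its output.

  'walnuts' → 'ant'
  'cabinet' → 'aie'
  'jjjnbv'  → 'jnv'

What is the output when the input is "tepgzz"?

In each case the input is transformed by: keep every other character starting from the second (positions 2nd, 4th, 6th, ...).
So "tepgzz" becomes "egz".

egz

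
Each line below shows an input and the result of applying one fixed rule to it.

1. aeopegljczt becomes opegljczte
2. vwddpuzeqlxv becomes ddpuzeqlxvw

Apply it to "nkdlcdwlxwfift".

dlcdwlxwfiftk

What's happening: delete the first character, then move the first character to the end.
Doing the same to "nkdlcdwlxwfift": "dlcdwlxwfiftk".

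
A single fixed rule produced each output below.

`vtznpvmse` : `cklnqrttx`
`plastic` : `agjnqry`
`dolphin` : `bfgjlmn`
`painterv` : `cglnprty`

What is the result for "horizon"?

In each case the input is transformed by: shift every letter 2 places backward in the alphabet (wrapping around), then sort the characters into alphabetical order.
Working it through for "horizon": intermediate "fmpgxml", final "fglmmpx".

fglmmpx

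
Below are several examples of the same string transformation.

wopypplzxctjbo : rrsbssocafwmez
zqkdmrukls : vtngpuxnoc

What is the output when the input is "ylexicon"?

qohalfrb

The transformation: shift every letter 3 places forward in the alphabet (wrapping around), then swap the first and last characters.
"ylexicon" → "bohalfrq" → "qohalfrb".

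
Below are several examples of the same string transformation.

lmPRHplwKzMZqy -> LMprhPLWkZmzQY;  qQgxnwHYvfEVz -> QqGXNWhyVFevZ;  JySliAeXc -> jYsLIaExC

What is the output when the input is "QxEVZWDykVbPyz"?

Looking at the pairs, the operation is to flip the case of every letter.
"QxEVZWDykVbPyz" → "qXevzwdYKvBpYZ".

qXevzwdYKvBpYZ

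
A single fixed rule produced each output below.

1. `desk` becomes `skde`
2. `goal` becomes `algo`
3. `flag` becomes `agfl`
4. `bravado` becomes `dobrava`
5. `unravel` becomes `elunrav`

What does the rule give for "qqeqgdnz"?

nzqqeqgd

The transformation: move the last 2 characters to the front (rotate right by 2).
For "qqeqgdnz" the result is "nzqqeqgd".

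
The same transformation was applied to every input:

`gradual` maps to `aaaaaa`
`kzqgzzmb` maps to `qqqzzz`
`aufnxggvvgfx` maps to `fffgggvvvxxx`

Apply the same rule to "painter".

Rule — keep one character in every 3, starting at position 3 (positions 3rd, 6th, 9th, ...), then repeat every character 3 times.
"painter" → "ie" → "iiieee".

iiieee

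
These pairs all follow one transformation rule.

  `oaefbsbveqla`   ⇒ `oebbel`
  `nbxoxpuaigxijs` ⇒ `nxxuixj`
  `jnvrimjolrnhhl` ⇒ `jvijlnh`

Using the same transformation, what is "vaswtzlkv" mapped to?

vstlv

The transformation: keep every other character starting from the first (positions 1st, 3rd, 5th, ...).
Applying that to "vaswtzlkv" gives "vstlv".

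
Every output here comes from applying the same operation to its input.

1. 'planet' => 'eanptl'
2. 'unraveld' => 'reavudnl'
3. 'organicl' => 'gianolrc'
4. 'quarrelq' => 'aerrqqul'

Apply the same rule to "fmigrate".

Rule — take characters alternately from the front and the back (1st, last, 2nd, 2nd-last, ...), then swap the front and back halves of the string.
"fmigrate" → "femtiagr" → "iagrfemt".

iagrfemt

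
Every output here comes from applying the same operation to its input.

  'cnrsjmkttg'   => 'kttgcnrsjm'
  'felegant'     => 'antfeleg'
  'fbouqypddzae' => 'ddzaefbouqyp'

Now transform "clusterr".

In each case the input is transformed by: move the first character to the end, then swap the front and back halves of the string.
For "clusterr", step one produces "lusterrc"; step two turns that into "errclust".

errclust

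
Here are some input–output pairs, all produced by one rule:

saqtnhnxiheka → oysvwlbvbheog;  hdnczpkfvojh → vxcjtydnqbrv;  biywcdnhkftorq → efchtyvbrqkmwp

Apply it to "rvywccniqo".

Looking at the pairs, the operation is to shift every letter 12 places backward in the alphabet (wrapping around), then reverse the string.
For "rvywccniqo", step one produces "fjmkqqbwec"; step two turns that into "cewbqqkmjf".

cewbqqkmjf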